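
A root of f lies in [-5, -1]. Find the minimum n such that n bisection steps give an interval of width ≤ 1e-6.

Width after n steps is 4/2^n. Need 2^n ≥ 4/1e-6 = 4000000.
2^21 = 2097152 < 4000000 ≤ 2^22 = 4194304, so n = 22.

22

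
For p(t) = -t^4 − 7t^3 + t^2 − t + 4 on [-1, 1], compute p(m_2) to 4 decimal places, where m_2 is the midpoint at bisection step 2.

t = 0 gives p = 4, positive; keep [0, 1]
t = 0.5 gives p = 2.8125, positive; keep [0.5, 1]

2.8125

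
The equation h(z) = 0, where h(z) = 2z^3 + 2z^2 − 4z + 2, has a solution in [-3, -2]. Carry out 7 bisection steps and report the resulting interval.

[-2.1484375, -2.140625]

m = -2.5, h(m) = -6.75 (−); new bracket [-2.5, -2]
m = -2.25, h(m) = -1.65625 (−); new bracket [-2.25, -2]
m = -2.125, h(m) = 0.339844 (+); new bracket [-2.25, -2.125]
m = -2.1875, h(m) = -0.6147 (−); new bracket [-2.1875, -2.125]
m = -2.15625, h(m) = -0.1268 (−); new bracket [-2.15625, -2.125]
m = -2.140625, h(m) = 0.1092 (+); new bracket [-2.15625, -2.140625]
m = -2.1484375, h(m) = -0.0081 (−); new bracket [-2.1484375, -2.140625]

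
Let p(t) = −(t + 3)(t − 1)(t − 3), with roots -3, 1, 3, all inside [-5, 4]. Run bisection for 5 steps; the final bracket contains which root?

-3

p(-0.5) = -13.125 < 0, so the root lies in [-5, -0.5]
p(-2.75) = -5.390625 < 0, so the root lies in [-5, -2.75]
p(-3.875) = 29.326172 > 0, so the root lies in [-3.875, -2.75]
p(-3.3125) = 8.5071 > 0, so the root lies in [-3.3125, -2.75]
p(-3.03125) = 0.7598 > 0, so the root lies in [-3.03125, -2.75]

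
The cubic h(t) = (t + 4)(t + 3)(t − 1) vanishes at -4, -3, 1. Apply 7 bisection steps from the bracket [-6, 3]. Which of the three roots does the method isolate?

m = -1.5, h(m) = -9.375 (−); new bracket [-1.5, 3]
m = 0.75, h(m) = -4.453125 (−); new bracket [0.75, 3]
m = 1.875, h(m) = 25.060547 (+); new bracket [0.75, 1.875]
m = 1.3125, h(m) = 7.1594 (+); new bracket [0.75, 1.3125]
m = 1.03125, h(m) = 0.6338 (+); new bracket [0.75, 1.03125]
m = 0.890625, h(m) = -2.0811 (−); new bracket [0.890625, 1.03125]
m = 0.9609375, h(m) = -0.7676 (−); new bracket [0.9609375, 1.03125]

1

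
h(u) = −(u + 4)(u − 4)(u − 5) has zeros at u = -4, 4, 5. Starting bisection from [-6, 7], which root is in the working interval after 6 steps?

h(0.5) = -70.875 < 0, so the root lies in [-6, 0.5]
h(-2.75) = -65.390625 < 0, so the root lies in [-6, -2.75]
h(-4.375) = 29.443359 > 0, so the root lies in [-4.375, -2.75]
h(-3.5625) = -28.3298 < 0, so the root lies in [-4.375, -3.5625]
h(-3.96875) = -2.2334 < 0, so the root lies in [-4.375, -3.96875]
h(-4.171875) = 12.8823 > 0, so the root lies in [-4.171875, -3.96875]

-4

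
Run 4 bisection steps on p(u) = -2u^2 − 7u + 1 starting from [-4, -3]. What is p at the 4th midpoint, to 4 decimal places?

-0.3828

m = -3.5, p(m) = 1 (+); new bracket [-4, -3.5]
m = -3.75, p(m) = -0.875 (−); new bracket [-3.75, -3.5]
m = -3.625, p(m) = 0.09375 (+); new bracket [-3.75, -3.625]
m = -3.6875, p(m) = -0.3828 (−); new bracket [-3.6875, -3.625]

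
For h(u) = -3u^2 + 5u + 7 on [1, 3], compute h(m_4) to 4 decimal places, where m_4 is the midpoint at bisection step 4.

-0.5469

m = 2, h(m) = 5 (+); new bracket [2, 3]
m = 2.5, h(m) = 0.75 (+); new bracket [2.5, 3]
m = 2.75, h(m) = -1.9375 (−); new bracket [2.5, 2.75]
m = 2.625, h(m) = -0.5469 (−); new bracket [2.5, 2.625]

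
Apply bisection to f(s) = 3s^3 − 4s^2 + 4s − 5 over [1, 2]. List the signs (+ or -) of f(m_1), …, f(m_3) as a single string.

+-+

m = 1.5, f(m) = 2.125 (+); new bracket [1, 1.5]
m = 1.25, f(m) = -0.390625 (−); new bracket [1.25, 1.5]
m = 1.375, f(m) = 0.736328 (+); new bracket [1.25, 1.375]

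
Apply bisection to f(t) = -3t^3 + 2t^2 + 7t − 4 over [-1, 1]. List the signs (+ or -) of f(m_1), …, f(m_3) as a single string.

t = 0 gives f = -4, negative; keep [0, 1]
t = 0.5 gives f = -0.375, negative; keep [0.5, 1]
t = 0.75 gives f = 1.109375, positive; keep [0.5, 0.75]

--+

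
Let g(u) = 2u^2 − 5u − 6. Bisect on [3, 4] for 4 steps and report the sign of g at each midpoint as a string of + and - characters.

+--+

midpoint 3.5: g = 1 > 0 → [3, 3.5]
midpoint 3.25: g = -1.125 < 0 → [3.25, 3.5]
midpoint 3.375: g = -0.09375 < 0 → [3.375, 3.5]
midpoint 3.4375: g = 0.4453 > 0 → [3.375, 3.4375]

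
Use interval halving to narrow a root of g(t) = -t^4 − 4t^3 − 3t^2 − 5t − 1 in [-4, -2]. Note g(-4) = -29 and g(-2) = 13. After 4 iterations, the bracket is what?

g(-3) = 14 > 0, so the root lies in [-4, -3]
g(-3.5) = 1.1875 > 0, so the root lies in [-4, -3.5]
g(-3.75) = -11.253906 < 0, so the root lies in [-3.75, -3.5]
g(-3.625) = -4.4338 < 0, so the root lies in [-3.625, -3.5]

[-3.625, -3.5]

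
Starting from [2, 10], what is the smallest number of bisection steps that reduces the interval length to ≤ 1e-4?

Width after n steps is 8/2^n. Need 2^n ≥ 8/1e-4 = 80000.
2^16 = 65536 < 80000 ≤ 2^17 = 131072, so n = 17.

17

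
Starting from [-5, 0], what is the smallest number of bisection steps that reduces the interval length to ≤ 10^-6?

23

Width after n steps is 5/2^n. Need 2^n ≥ 5/10^-6 = 5000000.
2^22 = 4194304 < 5000000 ≤ 2^23 = 8388608, so n = 23.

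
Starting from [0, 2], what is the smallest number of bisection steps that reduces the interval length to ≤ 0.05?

6

Width after n steps is 2/2^n. Need 2^n ≥ 2/0.05 = 40.
2^5 = 32 < 40 ≤ 2^6 = 64, so n = 6.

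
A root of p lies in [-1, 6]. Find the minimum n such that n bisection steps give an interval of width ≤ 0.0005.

14

Width after n steps is 7/2^n. Need 2^n ≥ 7/0.0005 = 14000.
2^13 = 8192 < 14000 ≤ 2^14 = 16384, so n = 14.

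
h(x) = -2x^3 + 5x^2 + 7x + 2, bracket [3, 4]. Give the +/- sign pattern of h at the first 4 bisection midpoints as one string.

+---

midpoint 3.5: h = 2 > 0 → [3.5, 4]
midpoint 3.75: h = -6.90625 < 0 → [3.5, 3.75]
midpoint 3.625: h = -2.191406 < 0 → [3.5, 3.625]
midpoint 3.5625: h = -0.0317 < 0 → [3.5, 3.5625]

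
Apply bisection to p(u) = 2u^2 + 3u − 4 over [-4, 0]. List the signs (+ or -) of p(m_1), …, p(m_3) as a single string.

-++

u = -2 gives p = -2, negative; keep [-4, -2]
u = -3 gives p = 5, positive; keep [-3, -2]
u = -2.5 gives p = 1, positive; keep [-2.5, -2]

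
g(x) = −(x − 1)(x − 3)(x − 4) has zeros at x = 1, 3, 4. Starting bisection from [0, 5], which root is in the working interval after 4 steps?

1

x = 2.5 gives g = -1.125, negative; keep [0, 2.5]
x = 1.25 gives g = -1.203125, negative; keep [0, 1.25]
x = 0.625 gives g = 3.005859, positive; keep [0.625, 1.25]
x = 0.9375 gives g = 0.3948, positive; keep [0.9375, 1.25]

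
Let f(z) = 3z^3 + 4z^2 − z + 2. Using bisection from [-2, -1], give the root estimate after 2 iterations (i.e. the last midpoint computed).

f(-1.5) = 2.375 > 0, so the root lies in [-2, -1.5]
f(-1.75) = -0.078125 < 0, so the root lies in [-1.75, -1.5]

-1.75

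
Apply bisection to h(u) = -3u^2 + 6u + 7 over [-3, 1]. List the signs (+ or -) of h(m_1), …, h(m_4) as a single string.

h(-1) = -2 < 0, so the root lies in [-1, 1]
h(0) = 7 > 0, so the root lies in [-1, 0]
h(-0.5) = 3.25 > 0, so the root lies in [-1, -0.5]
h(-0.75) = 0.8125 > 0, so the root lies in [-1, -0.75]

-+++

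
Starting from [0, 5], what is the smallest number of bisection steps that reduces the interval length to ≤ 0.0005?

14

Width after n steps is 5/2^n. Need 2^n ≥ 5/0.0005 = 10000.
2^13 = 8192 < 10000 ≤ 2^14 = 16384, so n = 14.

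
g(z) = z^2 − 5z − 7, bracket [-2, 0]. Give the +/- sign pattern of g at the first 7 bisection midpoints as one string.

-++-+++

midpoint -1: g = -1 < 0 → [-2, -1]
midpoint -1.5: g = 2.75 > 0 → [-1.5, -1]
midpoint -1.25: g = 0.8125 > 0 → [-1.25, -1]
midpoint -1.125: g = -0.1094 < 0 → [-1.25, -1.125]
midpoint -1.1875: g = 0.3477 > 0 → [-1.1875, -1.125]
midpoint -1.15625: g = 0.1182 > 0 → [-1.15625, -1.125]
midpoint -1.140625: g = 0.0042 > 0 → [-1.140625, -1.125]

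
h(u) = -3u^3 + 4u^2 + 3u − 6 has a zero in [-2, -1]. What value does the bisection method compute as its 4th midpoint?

h(-1.5) = 8.625 > 0, so the root lies in [-1.5, -1]
h(-1.25) = 2.359375 > 0, so the root lies in [-1.25, -1]
h(-1.125) = -0.041016 < 0, so the root lies in [-1.25, -1.125]
h(-1.1875) = 1.1018 > 0, so the root lies in [-1.1875, -1.125]

-1.1875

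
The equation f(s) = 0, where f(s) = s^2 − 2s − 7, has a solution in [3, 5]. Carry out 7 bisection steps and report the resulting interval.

[3.828125, 3.84375]

f(4) = 1 > 0, so the root lies in [3, 4]
f(3.5) = -1.75 < 0, so the root lies in [3.5, 4]
f(3.75) = -0.4375 < 0, so the root lies in [3.75, 4]
f(3.875) = 0.2656 > 0, so the root lies in [3.75, 3.875]
f(3.8125) = -0.0898 < 0, so the root lies in [3.8125, 3.875]
f(3.84375) = 0.0869 > 0, so the root lies in [3.8125, 3.84375]
f(3.828125) = -0.0017 < 0, so the root lies in [3.828125, 3.84375]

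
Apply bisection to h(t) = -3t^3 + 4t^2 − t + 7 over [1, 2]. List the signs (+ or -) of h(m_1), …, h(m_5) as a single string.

m = 1.5, h(m) = 4.375 (+); new bracket [1.5, 2]
m = 1.75, h(m) = 1.421875 (+); new bracket [1.75, 2]
m = 1.875, h(m) = -0.587891 (−); new bracket [1.75, 1.875]
m = 1.8125, h(m) = 0.4651 (+); new bracket [1.8125, 1.875]
m = 1.84375, h(m) = -0.0491 (−); new bracket [1.8125, 1.84375]

++-+-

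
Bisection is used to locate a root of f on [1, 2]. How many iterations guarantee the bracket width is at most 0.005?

8

Width after n steps is 1/2^n. Need 2^n ≥ 1/0.005 = 200.
2^7 = 128 < 200 ≤ 2^8 = 256, so n = 8.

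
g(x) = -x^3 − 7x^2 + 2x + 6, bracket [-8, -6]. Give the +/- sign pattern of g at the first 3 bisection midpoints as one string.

-++

midpoint -7: g = -8 < 0 → [-8, -7]
midpoint -7.5: g = 19.125 > 0 → [-7.5, -7]
midpoint -7.25: g = 4.640625 > 0 → [-7.25, -7]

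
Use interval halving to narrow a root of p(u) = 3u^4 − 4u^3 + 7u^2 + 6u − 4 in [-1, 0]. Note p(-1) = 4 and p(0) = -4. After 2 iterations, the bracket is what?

[-1, -0.75]

u = -0.5 gives p = -4.5625, negative; keep [-1, -0.5]
u = -0.75 gives p = -1.925781, negative; keep [-1, -0.75]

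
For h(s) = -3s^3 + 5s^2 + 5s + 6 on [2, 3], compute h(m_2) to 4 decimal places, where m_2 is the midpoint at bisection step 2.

s = 2.5 gives h = 2.875, positive; keep [2.5, 3]
s = 2.75 gives h = -4.828125, negative; keep [2.5, 2.75]

-4.8281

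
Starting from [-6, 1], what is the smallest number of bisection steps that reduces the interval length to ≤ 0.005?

11

Width after n steps is 7/2^n. Need 2^n ≥ 7/0.005 = 1400.
2^10 = 1024 < 1400 ≤ 2^11 = 2048, so n = 11.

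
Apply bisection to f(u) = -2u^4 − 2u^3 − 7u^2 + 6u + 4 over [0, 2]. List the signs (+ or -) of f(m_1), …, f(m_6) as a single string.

f(1) = -1 < 0, so the root lies in [0, 1]
f(0.5) = 4.875 > 0, so the root lies in [0.5, 1]
f(0.75) = 3.085938 > 0, so the root lies in [0.75, 1]
f(0.875) = 1.3784 > 0, so the root lies in [0.875, 1]
f(0.9375) = 0.2798 > 0, so the root lies in [0.9375, 1]
f(0.96875) = -0.3366 < 0, so the root lies in [0.9375, 0.96875]

-++++-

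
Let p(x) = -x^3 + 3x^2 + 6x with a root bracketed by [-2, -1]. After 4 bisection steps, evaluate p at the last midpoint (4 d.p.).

midpoint -1.5: p = 1.125 > 0 → [-1.5, -1]
midpoint -1.25: p = -0.859375 < 0 → [-1.5, -1.25]
midpoint -1.375: p = 0.021484 > 0 → [-1.375, -1.25]
midpoint -1.3125: p = -0.446 < 0 → [-1.375, -1.3125]

-0.4460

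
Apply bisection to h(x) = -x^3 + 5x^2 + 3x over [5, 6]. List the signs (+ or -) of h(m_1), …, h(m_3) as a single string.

+--

m = 5.5, h(m) = 1.375 (+); new bracket [5.5, 6]
m = 5.75, h(m) = -7.546875 (−); new bracket [5.5, 5.75]
m = 5.625, h(m) = -2.900391 (−); new bracket [5.5, 5.625]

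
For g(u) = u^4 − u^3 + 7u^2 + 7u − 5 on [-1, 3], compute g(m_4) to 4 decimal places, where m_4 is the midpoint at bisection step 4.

u = 1 gives g = 9, positive; keep [-1, 1]
u = 0 gives g = -5, negative; keep [0, 1]
u = 0.5 gives g = 0.1875, positive; keep [0, 0.5]
u = 0.25 gives g = -2.8242, negative; keep [0.25, 0.5]

-2.8242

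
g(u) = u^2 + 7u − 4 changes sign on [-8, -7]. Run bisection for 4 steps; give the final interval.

[-7.5625, -7.5]

g(-7.5) = -0.25 < 0, so the root lies in [-8, -7.5]
g(-7.75) = 1.8125 > 0, so the root lies in [-7.75, -7.5]
g(-7.625) = 0.765625 > 0, so the root lies in [-7.625, -7.5]
g(-7.5625) = 0.2539 > 0, so the root lies in [-7.5625, -7.5]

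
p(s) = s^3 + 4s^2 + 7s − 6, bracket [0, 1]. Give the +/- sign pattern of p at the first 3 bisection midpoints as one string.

-++

p(0.5) = -1.375 < 0, so the root lies in [0.5, 1]
p(0.75) = 1.921875 > 0, so the root lies in [0.5, 0.75]
p(0.625) = 0.181641 > 0, so the root lies in [0.5, 0.625]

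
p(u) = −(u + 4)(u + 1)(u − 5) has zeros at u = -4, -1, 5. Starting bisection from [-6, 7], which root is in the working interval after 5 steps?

m = 0.5, p(m) = 30.375 (+); new bracket [0.5, 7]
m = 3.75, p(m) = 46.015625 (+); new bracket [3.75, 7]
m = 5.375, p(m) = -22.412109 (−); new bracket [3.75, 5.375]
m = 4.5625, p(m) = 20.8376 (+); new bracket [4.5625, 5.375]
m = 4.96875, p(m) = 1.6729 (+); new bracket [4.96875, 5.375]

5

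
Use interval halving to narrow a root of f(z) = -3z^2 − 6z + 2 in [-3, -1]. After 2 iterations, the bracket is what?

z = -2 gives f = 2, positive; keep [-3, -2]
z = -2.5 gives f = -1.75, negative; keep [-2.5, -2]

[-2.5, -2]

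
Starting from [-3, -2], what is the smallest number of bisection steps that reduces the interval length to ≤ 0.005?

Width after n steps is 1/2^n. Need 2^n ≥ 1/0.005 = 200.
2^7 = 128 < 200 ≤ 2^8 = 256, so n = 8.

8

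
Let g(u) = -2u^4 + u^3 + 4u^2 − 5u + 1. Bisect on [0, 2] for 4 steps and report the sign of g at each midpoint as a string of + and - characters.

--+-

g(1) = -1 < 0, so the root lies in [0, 1]
g(0.5) = -0.5 < 0, so the root lies in [0, 0.5]
g(0.25) = 0.007812 > 0, so the root lies in [0.25, 0.5]
g(0.375) = -0.2993 < 0, so the root lies in [0.25, 0.375]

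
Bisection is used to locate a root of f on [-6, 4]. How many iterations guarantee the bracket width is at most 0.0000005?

25

Width after n steps is 10/2^n. Need 2^n ≥ 10/0.0000005 = 20000000.
2^24 = 16777216 < 20000000 ≤ 2^25 = 33554432, so n = 25.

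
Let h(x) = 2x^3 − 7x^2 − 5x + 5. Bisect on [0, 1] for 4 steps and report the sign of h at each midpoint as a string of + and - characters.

+--+

h(0.5) = 1 > 0, so the root lies in [0.5, 1]
h(0.75) = -1.84375 < 0, so the root lies in [0.5, 0.75]
h(0.625) = -0.371094 < 0, so the root lies in [0.5, 0.625]
h(0.5625) = 0.3286 > 0, so the root lies in [0.5625, 0.625]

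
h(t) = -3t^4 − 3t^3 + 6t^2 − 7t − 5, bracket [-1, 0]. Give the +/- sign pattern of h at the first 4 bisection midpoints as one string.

+---

m = -0.5, h(m) = 0.1875 (+); new bracket [-0.5, 0]
m = -0.25, h(m) = -2.839844 (−); new bracket [-0.5, -0.25]
m = -0.375, h(m) = -1.432373 (−); new bracket [-0.5, -0.375]
m = -0.4375, h(m) = -0.6478 (−); new bracket [-0.5, -0.4375]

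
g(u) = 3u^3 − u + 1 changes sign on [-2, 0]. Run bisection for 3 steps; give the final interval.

[-1, -0.75]

u = -1 gives g = -1, negative; keep [-1, 0]
u = -0.5 gives g = 1.125, positive; keep [-1, -0.5]
u = -0.75 gives g = 0.484375, positive; keep [-1, -0.75]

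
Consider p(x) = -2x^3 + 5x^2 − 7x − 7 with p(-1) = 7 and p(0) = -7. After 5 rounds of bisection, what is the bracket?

[-0.65625, -0.625]

m = -0.5, p(m) = -2 (−); new bracket [-1, -0.5]
m = -0.75, p(m) = 1.90625 (+); new bracket [-0.75, -0.5]
m = -0.625, p(m) = -0.183594 (−); new bracket [-0.75, -0.625]
m = -0.6875, p(m) = 0.8257 (+); new bracket [-0.6875, -0.625]
m = -0.65625, p(m) = 0.3123 (+); new bracket [-0.65625, -0.625]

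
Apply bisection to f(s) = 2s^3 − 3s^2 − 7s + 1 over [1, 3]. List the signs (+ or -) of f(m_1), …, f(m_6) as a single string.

m = 2, f(m) = -9 (−); new bracket [2, 3]
m = 2.5, f(m) = -4 (−); new bracket [2.5, 3]
m = 2.75, f(m) = 0.65625 (+); new bracket [2.5, 2.75]
m = 2.625, f(m) = -1.8711 (−); new bracket [2.625, 2.75]
m = 2.6875, f(m) = -0.6587 (−); new bracket [2.6875, 2.75]
m = 2.71875, f(m) = -0.0142 (−); new bracket [2.71875, 2.75]

--+---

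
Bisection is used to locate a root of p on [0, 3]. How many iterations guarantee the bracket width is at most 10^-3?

Width after n steps is 3/2^n. Need 2^n ≥ 3/10^-3 = 3000.
2^11 = 2048 < 3000 ≤ 2^12 = 4096, so n = 12.

12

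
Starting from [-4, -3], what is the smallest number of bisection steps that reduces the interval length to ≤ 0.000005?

Width after n steps is 1/2^n. Need 2^n ≥ 1/0.000005 = 200000.
2^17 = 131072 < 200000 ≤ 2^18 = 262144, so n = 18.

18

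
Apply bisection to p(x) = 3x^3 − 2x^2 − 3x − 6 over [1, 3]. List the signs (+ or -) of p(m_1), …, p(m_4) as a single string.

p(2) = 4 > 0, so the root lies in [1, 2]
p(1.5) = -4.875 < 0, so the root lies in [1.5, 2]
p(1.75) = -1.296875 < 0, so the root lies in [1.75, 2]
p(1.875) = 1.1191 > 0, so the root lies in [1.75, 1.875]

+--+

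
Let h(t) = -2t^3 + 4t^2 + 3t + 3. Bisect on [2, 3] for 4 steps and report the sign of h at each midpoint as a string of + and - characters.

+-++

m = 2.5, h(m) = 4.25 (+); new bracket [2.5, 3]
m = 2.75, h(m) = -0.09375 (−); new bracket [2.5, 2.75]
m = 2.625, h(m) = 2.261719 (+); new bracket [2.625, 2.75]
m = 2.6875, h(m) = 1.1313 (+); new bracket [2.6875, 2.75]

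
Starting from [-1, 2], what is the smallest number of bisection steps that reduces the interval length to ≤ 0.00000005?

26

Width after n steps is 3/2^n. Need 2^n ≥ 3/0.00000005 = 60000000.
2^25 = 33554432 < 60000000 ≤ 2^26 = 67108864, so n = 26.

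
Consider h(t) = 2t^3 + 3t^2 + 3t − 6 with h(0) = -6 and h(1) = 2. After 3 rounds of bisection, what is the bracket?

midpoint 0.5: h = -3.5 < 0 → [0.5, 1]
midpoint 0.75: h = -1.21875 < 0 → [0.75, 1]
midpoint 0.875: h = 0.261719 > 0 → [0.75, 0.875]

[0.75, 0.875]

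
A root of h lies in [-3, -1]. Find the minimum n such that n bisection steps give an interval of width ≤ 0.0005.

Width after n steps is 2/2^n. Need 2^n ≥ 2/0.0005 = 4000.
2^11 = 2048 < 4000 ≤ 2^12 = 4096, so n = 12.

12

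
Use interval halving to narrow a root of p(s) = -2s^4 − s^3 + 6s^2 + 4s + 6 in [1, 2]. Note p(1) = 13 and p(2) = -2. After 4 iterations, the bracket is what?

midpoint 1.5: p = 12 > 0 → [1.5, 2]
midpoint 1.75: p = 7.257812 > 0 → [1.75, 2]
midpoint 1.875: p = 3.282715 > 0 → [1.875, 2]
midpoint 1.9375: p = 0.8166 > 0 → [1.9375, 2]

[1.9375, 2]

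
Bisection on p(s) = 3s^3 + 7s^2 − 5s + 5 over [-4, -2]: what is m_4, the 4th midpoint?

-3.125

midpoint -3: p = 2 > 0 → [-4, -3]
midpoint -3.5: p = -20.375 < 0 → [-3.5, -3]
midpoint -3.25: p = -7.796875 < 0 → [-3.25, -3]
midpoint -3.125: p = -2.5684 < 0 → [-3.125, -3]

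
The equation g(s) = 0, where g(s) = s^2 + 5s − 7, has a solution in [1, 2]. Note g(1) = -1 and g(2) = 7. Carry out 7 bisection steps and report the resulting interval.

[1.1328125, 1.140625]

g(1.5) = 2.75 > 0, so the root lies in [1, 1.5]
g(1.25) = 0.8125 > 0, so the root lies in [1, 1.25]
g(1.125) = -0.109375 < 0, so the root lies in [1.125, 1.25]
g(1.1875) = 0.3477 > 0, so the root lies in [1.125, 1.1875]
g(1.15625) = 0.1182 > 0, so the root lies in [1.125, 1.15625]
g(1.140625) = 0.0042 > 0, so the root lies in [1.125, 1.140625]
g(1.1328125) = -0.0527 < 0, so the root lies in [1.1328125, 1.140625]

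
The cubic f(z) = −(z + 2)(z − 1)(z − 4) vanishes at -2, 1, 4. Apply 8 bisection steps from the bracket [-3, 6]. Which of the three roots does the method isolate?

4

f(1.5) = 4.375 > 0, so the root lies in [1.5, 6]
f(3.75) = 3.953125 > 0, so the root lies in [3.75, 6]
f(4.875) = -23.310547 < 0, so the root lies in [3.75, 4.875]
f(4.3125) = -6.5344 < 0, so the root lies in [3.75, 4.3125]
f(4.03125) = -0.5713 < 0, so the root lies in [3.75, 4.03125]
f(3.890625) = 1.8624 > 0, so the root lies in [3.890625, 4.03125]
f(3.9609375) = 0.6895 > 0, so the root lies in [3.9609375, 4.03125]
f(3.99609375) = 0.0702 > 0, so the root lies in [3.99609375, 4.03125]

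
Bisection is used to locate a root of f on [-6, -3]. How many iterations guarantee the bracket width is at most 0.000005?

Width after n steps is 3/2^n. Need 2^n ≥ 3/0.000005 = 600000.
2^19 = 524288 < 600000 ≤ 2^20 = 1048576, so n = 20.

20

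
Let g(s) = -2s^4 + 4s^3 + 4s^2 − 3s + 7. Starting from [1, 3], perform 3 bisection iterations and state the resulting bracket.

m = 2, g(m) = 17 (+); new bracket [2, 3]
m = 2.5, g(m) = 8.875 (+); new bracket [2.5, 3]
m = 2.75, g(m) = -2.195312 (−); new bracket [2.5, 2.75]

[2.5, 2.75]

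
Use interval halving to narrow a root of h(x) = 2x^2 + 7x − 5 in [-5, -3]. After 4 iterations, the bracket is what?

[-4.125, -4]

h(-4) = -1 < 0, so the root lies in [-5, -4]
h(-4.5) = 4 > 0, so the root lies in [-4.5, -4]
h(-4.25) = 1.375 > 0, so the root lies in [-4.25, -4]
h(-4.125) = 0.1562 > 0, so the root lies in [-4.125, -4]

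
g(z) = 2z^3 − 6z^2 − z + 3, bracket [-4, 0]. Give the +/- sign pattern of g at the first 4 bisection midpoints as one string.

--+-

midpoint -2: g = -35 < 0 → [-2, 0]
midpoint -1: g = -4 < 0 → [-1, 0]
midpoint -0.5: g = 1.75 > 0 → [-1, -0.5]
midpoint -0.75: g = -0.4688 < 0 → [-0.75, -0.5]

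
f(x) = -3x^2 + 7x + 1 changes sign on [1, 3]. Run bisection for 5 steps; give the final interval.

[2.4375, 2.5]

x = 2 gives f = 3, positive; keep [2, 3]
x = 2.5 gives f = -0.25, negative; keep [2, 2.5]
x = 2.25 gives f = 1.5625, positive; keep [2.25, 2.5]
x = 2.375 gives f = 0.7031, positive; keep [2.375, 2.5]
x = 2.4375 gives f = 0.2383, positive; keep [2.4375, 2.5]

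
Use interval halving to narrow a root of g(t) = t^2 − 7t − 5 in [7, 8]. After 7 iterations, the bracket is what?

[7.6484375, 7.65625]

m = 7.5, g(m) = -1.25 (−); new bracket [7.5, 8]
m = 7.75, g(m) = 0.8125 (+); new bracket [7.5, 7.75]
m = 7.625, g(m) = -0.234375 (−); new bracket [7.625, 7.75]
m = 7.6875, g(m) = 0.2852 (+); new bracket [7.625, 7.6875]
m = 7.65625, g(m) = 0.0244 (+); new bracket [7.625, 7.65625]
m = 7.640625, g(m) = -0.1052 (−); new bracket [7.640625, 7.65625]
m = 7.6484375, g(m) = -0.0405 (−); new bracket [7.6484375, 7.65625]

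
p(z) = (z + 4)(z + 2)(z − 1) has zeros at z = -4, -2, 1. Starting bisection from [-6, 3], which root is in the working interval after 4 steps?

midpoint -1.5: p = -3.125 < 0 → [-1.5, 3]
midpoint 0.75: p = -3.265625 < 0 → [0.75, 3]
midpoint 1.875: p = 19.919922 > 0 → [0.75, 1.875]
midpoint 1.3125: p = 5.4993 > 0 → [0.75, 1.3125]

1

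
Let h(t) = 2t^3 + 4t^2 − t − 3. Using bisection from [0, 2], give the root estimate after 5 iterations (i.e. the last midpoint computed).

h(1) = 2 > 0, so the root lies in [0, 1]
h(0.5) = -2.25 < 0, so the root lies in [0.5, 1]
h(0.75) = -0.65625 < 0, so the root lies in [0.75, 1]
h(0.875) = 0.5273 > 0, so the root lies in [0.75, 0.875]
h(0.8125) = -0.0991 < 0, so the root lies in [0.8125, 0.875]

0.8125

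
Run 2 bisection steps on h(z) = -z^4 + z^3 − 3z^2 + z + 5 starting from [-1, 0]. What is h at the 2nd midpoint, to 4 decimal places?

h(-0.5) = 3.5625 > 0, so the root lies in [-1, -0.5]
h(-0.75) = 1.824219 > 0, so the root lies in [-1, -0.75]

1.8242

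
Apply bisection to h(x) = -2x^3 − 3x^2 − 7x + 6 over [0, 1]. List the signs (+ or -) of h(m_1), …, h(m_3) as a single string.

midpoint 0.5: h = 1.5 > 0 → [0.5, 1]
midpoint 0.75: h = -1.78125 < 0 → [0.5, 0.75]
midpoint 0.625: h = -0.035156 < 0 → [0.5, 0.625]

+--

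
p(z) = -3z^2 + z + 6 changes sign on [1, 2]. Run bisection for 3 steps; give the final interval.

[1.5, 1.625]

z = 1.5 gives p = 0.75, positive; keep [1.5, 2]
z = 1.75 gives p = -1.4375, negative; keep [1.5, 1.75]
z = 1.625 gives p = -0.296875, negative; keep [1.5, 1.625]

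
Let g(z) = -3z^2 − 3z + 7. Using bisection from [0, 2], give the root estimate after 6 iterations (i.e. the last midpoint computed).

1.09375

midpoint 1: g = 1 > 0 → [1, 2]
midpoint 1.5: g = -4.25 < 0 → [1, 1.5]
midpoint 1.25: g = -1.4375 < 0 → [1, 1.25]
midpoint 1.125: g = -0.1719 < 0 → [1, 1.125]
midpoint 1.0625: g = 0.4258 > 0 → [1.0625, 1.125]
midpoint 1.09375: g = 0.1299 > 0 → [1.09375, 1.125]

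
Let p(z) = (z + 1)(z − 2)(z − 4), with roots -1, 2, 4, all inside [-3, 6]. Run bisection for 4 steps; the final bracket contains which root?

-1

z = 1.5 gives p = 3.125, positive; keep [-3, 1.5]
z = -0.75 gives p = 3.265625, positive; keep [-3, -0.75]
z = -1.875 gives p = -19.919922, negative; keep [-1.875, -0.75]
z = -1.3125 gives p = -5.4993, negative; keep [-1.3125, -0.75]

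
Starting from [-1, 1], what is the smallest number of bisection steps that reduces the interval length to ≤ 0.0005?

12

Width after n steps is 2/2^n. Need 2^n ≥ 2/0.0005 = 4000.
2^11 = 2048 < 4000 ≤ 2^12 = 4096, so n = 12.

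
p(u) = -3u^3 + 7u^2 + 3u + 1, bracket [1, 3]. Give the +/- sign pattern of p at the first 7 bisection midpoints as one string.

++-++++

m = 2, p(m) = 11 (+); new bracket [2, 3]
m = 2.5, p(m) = 5.375 (+); new bracket [2.5, 3]
m = 2.75, p(m) = -0.203125 (−); new bracket [2.5, 2.75]
m = 2.625, p(m) = 2.8457 (+); new bracket [2.625, 2.75]
m = 2.6875, p(m) = 1.3884 (+); new bracket [2.6875, 2.75]
m = 2.71875, p(m) = 0.6097 (+); new bracket [2.71875, 2.75]
m = 2.734375, p(m) = 0.2076 (+); new bracket [2.734375, 2.75]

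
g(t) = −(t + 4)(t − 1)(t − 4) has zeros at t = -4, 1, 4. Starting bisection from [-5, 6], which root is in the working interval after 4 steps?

-4

midpoint 0.5: g = -7.875 < 0 → [-5, 0.5]
midpoint -2.25: g = -35.546875 < 0 → [-5, -2.25]
midpoint -3.625: g = -13.224609 < 0 → [-5, -3.625]
midpoint -4.3125: g = 13.8 > 0 → [-4.3125, -3.625]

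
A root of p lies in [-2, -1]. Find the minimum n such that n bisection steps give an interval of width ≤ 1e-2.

Width after n steps is 1/2^n. Need 2^n ≥ 1/1e-2 = 100.
2^6 = 64 < 100 ≤ 2^7 = 128, so n = 7.

7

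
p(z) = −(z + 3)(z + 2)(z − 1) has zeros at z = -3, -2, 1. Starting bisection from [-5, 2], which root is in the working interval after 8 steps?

1

z = -1.5 gives p = 1.875, positive; keep [-1.5, 2]
z = 0.25 gives p = 5.484375, positive; keep [0.25, 2]
z = 1.125 gives p = -1.611328, negative; keep [0.25, 1.125]
z = 0.6875 gives p = 3.0969, positive; keep [0.6875, 1.125]
z = 0.90625 gives p = 1.0643, positive; keep [0.90625, 1.125]
z = 1.015625 gives p = -0.1892, negative; keep [0.90625, 1.015625]
z = 0.9609375 gives p = 0.4581, positive; keep [0.9609375, 1.015625]
z = 0.98828125 gives p = 0.1397, positive; keep [0.98828125, 1.015625]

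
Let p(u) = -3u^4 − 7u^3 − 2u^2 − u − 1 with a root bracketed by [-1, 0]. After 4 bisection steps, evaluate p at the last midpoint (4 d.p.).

-0.1248

midpoint -0.5: p = -0.3125 < 0 → [-1, -0.5]
midpoint -0.75: p = 0.628906 > 0 → [-0.75, -0.5]
midpoint -0.625: p = 0.094971 > 0 → [-0.625, -0.5]
midpoint -0.5625: p = -0.1248 < 0 → [-0.625, -0.5625]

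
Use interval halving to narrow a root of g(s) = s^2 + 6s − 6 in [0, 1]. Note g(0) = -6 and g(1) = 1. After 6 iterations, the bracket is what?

[0.859375, 0.875]

g(0.5) = -2.75 < 0, so the root lies in [0.5, 1]
g(0.75) = -0.9375 < 0, so the root lies in [0.75, 1]
g(0.875) = 0.015625 > 0, so the root lies in [0.75, 0.875]
g(0.8125) = -0.4648 < 0, so the root lies in [0.8125, 0.875]
g(0.84375) = -0.2256 < 0, so the root lies in [0.84375, 0.875]
g(0.859375) = -0.1052 < 0, so the root lies in [0.859375, 0.875]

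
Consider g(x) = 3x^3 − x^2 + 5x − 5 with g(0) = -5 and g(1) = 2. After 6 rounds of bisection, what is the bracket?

[0.796875, 0.8125]

x = 0.5 gives g = -2.375, negative; keep [0.5, 1]
x = 0.75 gives g = -0.546875, negative; keep [0.75, 1]
x = 0.875 gives g = 0.619141, positive; keep [0.75, 0.875]
x = 0.8125 gives g = 0.0115, positive; keep [0.75, 0.8125]
x = 0.78125 gives g = -0.2736, negative; keep [0.78125, 0.8125]
x = 0.796875 gives g = -0.1326, negative; keep [0.796875, 0.8125]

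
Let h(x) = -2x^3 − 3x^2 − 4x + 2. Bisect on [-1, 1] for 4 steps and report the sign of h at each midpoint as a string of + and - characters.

+-+-

m = 0, h(m) = 2 (+); new bracket [0, 1]
m = 0.5, h(m) = -1 (−); new bracket [0, 0.5]
m = 0.25, h(m) = 0.78125 (+); new bracket [0.25, 0.5]
m = 0.375, h(m) = -0.0273 (−); new bracket [0.25, 0.375]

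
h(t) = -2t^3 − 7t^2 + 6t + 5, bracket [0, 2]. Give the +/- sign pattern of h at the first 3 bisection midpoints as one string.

h(1) = 2 > 0, so the root lies in [1, 2]
h(1.5) = -8.5 < 0, so the root lies in [1, 1.5]
h(1.25) = -2.34375 < 0, so the root lies in [1, 1.25]

+--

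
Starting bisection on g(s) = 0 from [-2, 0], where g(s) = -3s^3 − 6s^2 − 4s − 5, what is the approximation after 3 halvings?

m = -1, g(m) = -4 (−); new bracket [-2, -1]
m = -1.5, g(m) = -2.375 (−); new bracket [-2, -1.5]
m = -1.75, g(m) = -0.296875 (−); new bracket [-2, -1.75]

-1.75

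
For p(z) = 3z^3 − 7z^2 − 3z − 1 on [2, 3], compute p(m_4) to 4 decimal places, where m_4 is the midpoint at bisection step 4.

-1.3884

z = 2.5 gives p = -5.375, negative; keep [2.5, 3]
z = 2.75 gives p = 0.203125, positive; keep [2.5, 2.75]
z = 2.625 gives p = -2.845703, negative; keep [2.625, 2.75]
z = 2.6875 gives p = -1.3884, negative; keep [2.6875, 2.75]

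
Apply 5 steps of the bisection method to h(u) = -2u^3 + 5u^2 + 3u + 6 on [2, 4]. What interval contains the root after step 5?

h(3) = 6 > 0, so the root lies in [3, 4]
h(3.5) = -8 < 0, so the root lies in [3, 3.5]
h(3.25) = -0.09375 < 0, so the root lies in [3, 3.25]
h(3.125) = 3.168 > 0, so the root lies in [3.125, 3.25]
h(3.1875) = 1.5923 > 0, so the root lies in [3.1875, 3.25]

[3.1875, 3.25]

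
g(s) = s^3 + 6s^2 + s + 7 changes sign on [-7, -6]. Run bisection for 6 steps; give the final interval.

[-6.03125, -6.015625]

s = -6.5 gives g = -20.625, negative; keep [-6.5, -6]
s = -6.25 gives g = -9.015625, negative; keep [-6.25, -6]
s = -6.125 gives g = -3.814453, negative; keep [-6.125, -6]
s = -6.0625 gives g = -1.3596, negative; keep [-6.0625, -6]
s = -6.03125 gives g = -0.168, negative; keep [-6.03125, -6]
s = -6.015625 gives g = 0.4189, positive; keep [-6.03125, -6.015625]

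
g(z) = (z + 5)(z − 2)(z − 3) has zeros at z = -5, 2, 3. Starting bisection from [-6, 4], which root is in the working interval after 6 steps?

m = -1, g(m) = 48 (+); new bracket [-6, -1]
m = -3.5, g(m) = 53.625 (+); new bracket [-6, -3.5]
m = -4.75, g(m) = 13.078125 (+); new bracket [-6, -4.75]
m = -5.375, g(m) = -23.1621 (−); new bracket [-5.375, -4.75]
m = -5.0625, g(m) = -3.5588 (−); new bracket [-5.0625, -4.75]
m = -4.90625, g(m) = 5.119 (+); new bracket [-5.0625, -4.90625]

-5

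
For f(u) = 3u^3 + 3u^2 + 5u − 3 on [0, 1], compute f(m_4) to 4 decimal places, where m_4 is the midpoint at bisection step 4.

m = 0.5, f(m) = 0.625 (+); new bracket [0, 0.5]
m = 0.25, f(m) = -1.515625 (−); new bracket [0.25, 0.5]
m = 0.375, f(m) = -0.544922 (−); new bracket [0.375, 0.5]
m = 0.4375, f(m) = 0.0129 (+); new bracket [0.375, 0.4375]

0.0129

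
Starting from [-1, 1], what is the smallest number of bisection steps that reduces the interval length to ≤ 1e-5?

18

Width after n steps is 2/2^n. Need 2^n ≥ 2/1e-5 = 200000.
2^17 = 131072 < 200000 ≤ 2^18 = 262144, so n = 18.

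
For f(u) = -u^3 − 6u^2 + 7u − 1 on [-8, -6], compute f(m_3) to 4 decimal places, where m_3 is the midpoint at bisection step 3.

f(-7) = -1 < 0, so the root lies in [-8, -7]
f(-7.5) = 30.875 > 0, so the root lies in [-7.5, -7]
f(-7.25) = 13.953125 > 0, so the root lies in [-7.25, -7]

13.9531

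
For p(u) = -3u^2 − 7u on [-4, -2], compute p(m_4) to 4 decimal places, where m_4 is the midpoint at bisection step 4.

-0.2969

p(-3) = -6 < 0, so the root lies in [-3, -2]
p(-2.5) = -1.25 < 0, so the root lies in [-2.5, -2]
p(-2.25) = 0.5625 > 0, so the root lies in [-2.5, -2.25]
p(-2.375) = -0.2969 < 0, so the root lies in [-2.375, -2.25]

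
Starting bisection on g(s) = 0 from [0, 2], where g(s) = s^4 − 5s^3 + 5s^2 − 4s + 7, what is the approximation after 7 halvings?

g(1) = 4 > 0, so the root lies in [1, 2]
g(1.5) = 0.4375 > 0, so the root lies in [1.5, 2]
g(1.75) = -2.105469 < 0, so the root lies in [1.5, 1.75]
g(1.625) = -0.7791 < 0, so the root lies in [1.5, 1.625]
g(1.5625) = -0.156 < 0, so the root lies in [1.5, 1.5625]
g(1.53125) = 0.1446 > 0, so the root lies in [1.53125, 1.5625]
g(1.546875) = -0.0048 < 0, so the root lies in [1.53125, 1.546875]

1.546875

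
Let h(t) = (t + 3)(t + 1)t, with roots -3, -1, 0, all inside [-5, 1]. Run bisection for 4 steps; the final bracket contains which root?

-3

t = -2 gives h = 2, positive; keep [-5, -2]
t = -3.5 gives h = -4.375, negative; keep [-3.5, -2]
t = -2.75 gives h = 1.203125, positive; keep [-3.5, -2.75]
t = -3.125 gives h = -0.8301, negative; keep [-3.125, -2.75]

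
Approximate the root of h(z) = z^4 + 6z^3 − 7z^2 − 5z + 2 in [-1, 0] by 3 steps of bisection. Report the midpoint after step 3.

-0.625

m = -0.5, h(m) = 2.0625 (+); new bracket [-1, -0.5]
m = -0.75, h(m) = -0.402344 (−); new bracket [-0.75, -0.5]
m = -0.625, h(m) = 1.078369 (+); new bracket [-0.75, -0.625]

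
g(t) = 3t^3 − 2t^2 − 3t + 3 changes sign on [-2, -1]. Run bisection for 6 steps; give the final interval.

midpoint -1.5: g = -7.125 < 0 → [-1.5, -1]
midpoint -1.25: g = -2.234375 < 0 → [-1.25, -1]
midpoint -1.125: g = -0.427734 < 0 → [-1.125, -1]
midpoint -1.0625: g = 0.3313 > 0 → [-1.125, -1.0625]
midpoint -1.09375: g = -0.0367 < 0 → [-1.09375, -1.0625]
midpoint -1.078125: g = 0.1502 > 0 → [-1.09375, -1.078125]

[-1.09375, -1.078125]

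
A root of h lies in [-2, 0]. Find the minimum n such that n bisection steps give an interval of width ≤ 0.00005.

16

Width after n steps is 2/2^n. Need 2^n ≥ 2/0.00005 = 40000.
2^15 = 32768 < 40000 ≤ 2^16 = 65536, so n = 16.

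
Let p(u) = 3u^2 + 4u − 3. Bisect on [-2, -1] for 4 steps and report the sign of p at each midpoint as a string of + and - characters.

m = -1.5, p(m) = -2.25 (−); new bracket [-2, -1.5]
m = -1.75, p(m) = -0.8125 (−); new bracket [-2, -1.75]
m = -1.875, p(m) = 0.046875 (+); new bracket [-1.875, -1.75]
m = -1.8125, p(m) = -0.3945 (−); new bracket [-1.875, -1.8125]

--+-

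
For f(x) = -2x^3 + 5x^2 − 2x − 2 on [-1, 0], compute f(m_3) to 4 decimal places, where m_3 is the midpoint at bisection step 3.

-0.4414

m = -0.5, f(m) = 0.5 (+); new bracket [-0.5, 0]
m = -0.25, f(m) = -1.15625 (−); new bracket [-0.5, -0.25]
m = -0.375, f(m) = -0.441406 (−); new bracket [-0.5, -0.375]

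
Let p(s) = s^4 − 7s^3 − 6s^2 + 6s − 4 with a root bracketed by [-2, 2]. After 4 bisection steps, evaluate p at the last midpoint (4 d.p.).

m = 0, p(m) = -4 (−); new bracket [-2, 0]
m = -1, p(m) = -8 (−); new bracket [-2, -1]
m = -1.5, p(m) = 2.1875 (+); new bracket [-1.5, -1]
m = -1.25, p(m) = -4.7617 (−); new bracket [-1.5, -1.25]

-4.7617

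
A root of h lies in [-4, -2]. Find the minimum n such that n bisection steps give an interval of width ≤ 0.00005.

16

Width after n steps is 2/2^n. Need 2^n ≥ 2/0.00005 = 40000.
2^15 = 32768 < 40000 ≤ 2^16 = 65536, so n = 16.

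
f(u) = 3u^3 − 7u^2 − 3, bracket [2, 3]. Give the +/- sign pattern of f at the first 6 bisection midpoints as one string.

f(2.5) = 0.125 > 0, so the root lies in [2, 2.5]
f(2.25) = -4.265625 < 0, so the root lies in [2.25, 2.5]
f(2.375) = -2.294922 < 0, so the root lies in [2.375, 2.5]
f(2.4375) = -1.1433 < 0, so the root lies in [2.4375, 2.5]
f(2.46875) = -0.524 < 0, so the root lies in [2.46875, 2.5]
f(2.484375) = -0.2033 < 0, so the root lies in [2.484375, 2.5]

+-----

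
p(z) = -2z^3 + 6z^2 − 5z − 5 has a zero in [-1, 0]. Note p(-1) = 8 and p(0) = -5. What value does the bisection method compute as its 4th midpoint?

m = -0.5, p(m) = -0.75 (−); new bracket [-1, -0.5]
m = -0.75, p(m) = 2.96875 (+); new bracket [-0.75, -0.5]
m = -0.625, p(m) = 0.957031 (+); new bracket [-0.625, -0.5]
m = -0.5625, p(m) = 0.0669 (+); new bracket [-0.5625, -0.5]

-0.5625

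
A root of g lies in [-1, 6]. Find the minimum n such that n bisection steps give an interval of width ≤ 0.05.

Width after n steps is 7/2^n. Need 2^n ≥ 7/0.05 = 140.
2^7 = 128 < 140 ≤ 2^8 = 256, so n = 8.

8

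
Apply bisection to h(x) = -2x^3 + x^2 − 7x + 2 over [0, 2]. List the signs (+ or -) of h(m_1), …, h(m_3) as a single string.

--+

midpoint 1: h = -6 < 0 → [0, 1]
midpoint 0.5: h = -1.5 < 0 → [0, 0.5]
midpoint 0.25: h = 0.28125 > 0 → [0.25, 0.5]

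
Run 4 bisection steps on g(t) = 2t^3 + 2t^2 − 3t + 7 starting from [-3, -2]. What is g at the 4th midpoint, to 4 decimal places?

-0.1001

g(-2.5) = -4.25 < 0, so the root lies in [-2.5, -2]
g(-2.25) = 1.09375 > 0, so the root lies in [-2.5, -2.25]
g(-2.375) = -1.386719 < 0, so the root lies in [-2.375, -2.25]
g(-2.3125) = -0.1001 < 0, so the root lies in [-2.3125, -2.25]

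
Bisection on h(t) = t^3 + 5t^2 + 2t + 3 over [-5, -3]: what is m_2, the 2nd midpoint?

-4.5

m = -4, h(m) = 11 (+); new bracket [-5, -4]
m = -4.5, h(m) = 4.125 (+); new bracket [-5, -4.5]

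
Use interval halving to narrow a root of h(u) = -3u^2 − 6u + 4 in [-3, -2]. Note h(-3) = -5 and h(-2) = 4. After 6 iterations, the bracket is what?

[-2.53125, -2.515625]

midpoint -2.5: h = 0.25 > 0 → [-3, -2.5]
midpoint -2.75: h = -2.1875 < 0 → [-2.75, -2.5]
midpoint -2.625: h = -0.921875 < 0 → [-2.625, -2.5]
midpoint -2.5625: h = -0.3242 < 0 → [-2.5625, -2.5]
midpoint -2.53125: h = -0.0342 < 0 → [-2.53125, -2.5]
midpoint -2.515625: h = 0.1086 > 0 → [-2.53125, -2.515625]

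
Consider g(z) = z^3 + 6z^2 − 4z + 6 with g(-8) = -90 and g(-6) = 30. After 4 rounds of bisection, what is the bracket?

[-6.75, -6.625]

midpoint -7: g = -15 < 0 → [-7, -6]
midpoint -6.5: g = 10.875 > 0 → [-7, -6.5]
midpoint -6.75: g = -1.171875 < 0 → [-6.75, -6.5]
midpoint -6.625: g = 5.0684 > 0 → [-6.75, -6.625]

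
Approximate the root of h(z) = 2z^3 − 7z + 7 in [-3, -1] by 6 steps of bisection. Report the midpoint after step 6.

m = -2, h(m) = 5 (+); new bracket [-3, -2]
m = -2.5, h(m) = -6.75 (−); new bracket [-2.5, -2]
m = -2.25, h(m) = -0.03125 (−); new bracket [-2.25, -2]
m = -2.125, h(m) = 2.6836 (+); new bracket [-2.25, -2.125]
m = -2.1875, h(m) = 1.3774 (+); new bracket [-2.25, -2.1875]
m = -2.21875, h(m) = 0.6861 (+); new bracket [-2.25, -2.21875]

-2.21875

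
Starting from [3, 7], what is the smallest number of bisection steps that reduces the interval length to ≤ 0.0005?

13

Width after n steps is 4/2^n. Need 2^n ≥ 4/0.0005 = 8000.
2^12 = 4096 < 8000 ≤ 2^13 = 8192, so n = 13.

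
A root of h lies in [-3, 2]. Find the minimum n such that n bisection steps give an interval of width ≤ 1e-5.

19

Width after n steps is 5/2^n. Need 2^n ≥ 5/1e-5 = 500000.
2^18 = 262144 < 500000 ≤ 2^19 = 524288, so n = 19.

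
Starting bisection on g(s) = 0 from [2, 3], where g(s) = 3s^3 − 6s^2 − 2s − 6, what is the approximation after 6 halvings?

2.578125

s = 2.5 gives g = -1.625, negative; keep [2.5, 3]
s = 2.75 gives g = 5.515625, positive; keep [2.5, 2.75]
s = 2.625 gives g = 1.669922, positive; keep [2.5, 2.625]
s = 2.5625 gives g = -0.0442, negative; keep [2.5625, 2.625]
s = 2.59375 gives g = 0.7959, positive; keep [2.5625, 2.59375]
s = 2.578125 gives g = 0.3717, positive; keep [2.5625, 2.578125]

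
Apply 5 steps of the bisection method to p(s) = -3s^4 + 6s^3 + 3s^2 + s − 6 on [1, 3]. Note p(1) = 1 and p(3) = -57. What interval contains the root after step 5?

[2.3125, 2.375]

m = 2, p(m) = 8 (+); new bracket [2, 3]
m = 2.5, p(m) = -8.1875 (−); new bracket [2, 2.5]
m = 2.25, p(m) = 2.894531 (+); new bracket [2.25, 2.5]
m = 2.375, p(m) = -1.7742 (−); new bracket [2.25, 2.375]
m = 2.3125, p(m) = 0.7619 (+); new bracket [2.3125, 2.375]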